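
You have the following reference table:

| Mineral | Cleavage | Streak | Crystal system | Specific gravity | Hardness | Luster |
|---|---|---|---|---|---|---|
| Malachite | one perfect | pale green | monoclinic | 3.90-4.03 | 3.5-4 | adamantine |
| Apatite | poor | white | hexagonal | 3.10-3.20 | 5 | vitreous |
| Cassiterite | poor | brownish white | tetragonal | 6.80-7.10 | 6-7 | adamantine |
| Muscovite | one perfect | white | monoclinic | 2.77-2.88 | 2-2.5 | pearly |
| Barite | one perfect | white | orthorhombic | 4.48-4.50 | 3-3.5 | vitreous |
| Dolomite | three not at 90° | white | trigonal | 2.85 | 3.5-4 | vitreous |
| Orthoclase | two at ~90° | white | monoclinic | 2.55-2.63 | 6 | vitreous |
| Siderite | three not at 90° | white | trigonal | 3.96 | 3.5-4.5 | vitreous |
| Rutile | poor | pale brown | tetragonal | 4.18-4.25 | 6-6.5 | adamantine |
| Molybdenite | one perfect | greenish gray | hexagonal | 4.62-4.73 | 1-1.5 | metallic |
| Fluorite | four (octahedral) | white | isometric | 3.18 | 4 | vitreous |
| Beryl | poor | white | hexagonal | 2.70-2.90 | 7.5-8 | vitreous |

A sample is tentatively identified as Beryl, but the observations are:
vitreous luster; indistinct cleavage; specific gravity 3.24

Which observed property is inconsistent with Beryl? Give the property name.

specific gravity

Vitreous luster: Beryl has vitreous luster — consistent.
Indistinct cleavage: Beryl has cleavage poor — consistent.
Specific gravity 3.24: Beryl has SG 2.70-2.90 — inconsistent.
Only the specific gravity is inconsistent.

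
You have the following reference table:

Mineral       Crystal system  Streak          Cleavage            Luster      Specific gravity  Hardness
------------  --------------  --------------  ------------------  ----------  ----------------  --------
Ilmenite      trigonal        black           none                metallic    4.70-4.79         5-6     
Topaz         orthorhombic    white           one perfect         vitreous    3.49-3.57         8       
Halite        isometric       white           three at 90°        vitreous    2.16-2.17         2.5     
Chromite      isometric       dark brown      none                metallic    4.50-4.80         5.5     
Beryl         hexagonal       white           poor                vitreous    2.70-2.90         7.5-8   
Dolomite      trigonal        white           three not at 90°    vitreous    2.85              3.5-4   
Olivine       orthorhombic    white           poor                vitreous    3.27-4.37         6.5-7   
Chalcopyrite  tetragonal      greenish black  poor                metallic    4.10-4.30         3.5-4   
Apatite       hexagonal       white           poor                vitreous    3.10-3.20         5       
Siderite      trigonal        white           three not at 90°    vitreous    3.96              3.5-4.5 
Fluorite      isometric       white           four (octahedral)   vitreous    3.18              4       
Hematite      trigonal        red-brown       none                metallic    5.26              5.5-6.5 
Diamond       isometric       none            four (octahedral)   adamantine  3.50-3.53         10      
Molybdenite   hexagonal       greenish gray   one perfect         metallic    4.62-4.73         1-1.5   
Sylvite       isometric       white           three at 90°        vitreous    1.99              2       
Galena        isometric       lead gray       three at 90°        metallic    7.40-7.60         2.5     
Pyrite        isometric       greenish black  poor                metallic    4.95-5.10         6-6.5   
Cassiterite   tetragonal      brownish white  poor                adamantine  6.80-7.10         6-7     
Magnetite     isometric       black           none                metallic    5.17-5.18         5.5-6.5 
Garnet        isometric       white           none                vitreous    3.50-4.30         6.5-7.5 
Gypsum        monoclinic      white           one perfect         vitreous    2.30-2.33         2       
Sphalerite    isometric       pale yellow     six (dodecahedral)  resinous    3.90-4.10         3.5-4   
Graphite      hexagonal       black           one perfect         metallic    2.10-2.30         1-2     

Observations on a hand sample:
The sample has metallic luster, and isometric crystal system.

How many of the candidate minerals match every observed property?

4

Metallic luster: only Ilmenite, Chromite, Chalcopyrite, Hematite, Molybdenite, Galena, Pyrite, Magnetite, Graphite remain.
Isometric crystal system: narrows the field to Chromite, Galena, Pyrite, Magnetite.
The minerals that satisfy all observations are Chromite, Galena, Magnetite, Pyrite.
That is 4 minerals.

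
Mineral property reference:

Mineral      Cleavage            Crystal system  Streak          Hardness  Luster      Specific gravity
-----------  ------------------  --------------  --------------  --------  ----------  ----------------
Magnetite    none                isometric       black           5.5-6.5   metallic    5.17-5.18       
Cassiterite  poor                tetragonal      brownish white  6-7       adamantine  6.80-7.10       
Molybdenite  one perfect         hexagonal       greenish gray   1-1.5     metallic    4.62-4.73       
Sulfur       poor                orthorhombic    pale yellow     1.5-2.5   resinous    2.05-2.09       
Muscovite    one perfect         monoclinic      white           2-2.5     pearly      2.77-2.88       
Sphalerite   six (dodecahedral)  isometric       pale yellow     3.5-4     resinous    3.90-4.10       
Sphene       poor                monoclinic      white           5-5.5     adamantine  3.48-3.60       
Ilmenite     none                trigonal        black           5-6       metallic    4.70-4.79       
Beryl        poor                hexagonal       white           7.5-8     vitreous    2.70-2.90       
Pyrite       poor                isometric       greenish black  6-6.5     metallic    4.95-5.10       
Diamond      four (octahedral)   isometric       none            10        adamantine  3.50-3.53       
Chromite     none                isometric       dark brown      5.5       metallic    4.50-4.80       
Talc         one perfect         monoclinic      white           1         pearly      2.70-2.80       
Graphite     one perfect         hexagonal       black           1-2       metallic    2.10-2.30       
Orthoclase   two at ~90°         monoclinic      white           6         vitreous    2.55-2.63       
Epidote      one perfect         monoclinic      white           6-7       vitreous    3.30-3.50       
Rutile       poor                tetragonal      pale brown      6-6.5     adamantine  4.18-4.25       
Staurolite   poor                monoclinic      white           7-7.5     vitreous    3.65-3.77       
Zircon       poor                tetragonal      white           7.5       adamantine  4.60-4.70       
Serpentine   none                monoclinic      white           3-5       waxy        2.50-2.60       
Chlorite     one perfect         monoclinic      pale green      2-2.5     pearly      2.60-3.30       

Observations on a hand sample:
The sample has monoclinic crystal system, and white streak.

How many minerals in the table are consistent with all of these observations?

Monoclinic crystal system — narrows the field to Muscovite, Sphene, Talc, Orthoclase, Epidote, Staurolite, Serpentine, Chlorite.
White streak rules out Chlorite.
Consistent with every observation: Epidote, Muscovite, Orthoclase, Serpentine, Sphene, Staurolite, Talc.
That is 7 minerals.

7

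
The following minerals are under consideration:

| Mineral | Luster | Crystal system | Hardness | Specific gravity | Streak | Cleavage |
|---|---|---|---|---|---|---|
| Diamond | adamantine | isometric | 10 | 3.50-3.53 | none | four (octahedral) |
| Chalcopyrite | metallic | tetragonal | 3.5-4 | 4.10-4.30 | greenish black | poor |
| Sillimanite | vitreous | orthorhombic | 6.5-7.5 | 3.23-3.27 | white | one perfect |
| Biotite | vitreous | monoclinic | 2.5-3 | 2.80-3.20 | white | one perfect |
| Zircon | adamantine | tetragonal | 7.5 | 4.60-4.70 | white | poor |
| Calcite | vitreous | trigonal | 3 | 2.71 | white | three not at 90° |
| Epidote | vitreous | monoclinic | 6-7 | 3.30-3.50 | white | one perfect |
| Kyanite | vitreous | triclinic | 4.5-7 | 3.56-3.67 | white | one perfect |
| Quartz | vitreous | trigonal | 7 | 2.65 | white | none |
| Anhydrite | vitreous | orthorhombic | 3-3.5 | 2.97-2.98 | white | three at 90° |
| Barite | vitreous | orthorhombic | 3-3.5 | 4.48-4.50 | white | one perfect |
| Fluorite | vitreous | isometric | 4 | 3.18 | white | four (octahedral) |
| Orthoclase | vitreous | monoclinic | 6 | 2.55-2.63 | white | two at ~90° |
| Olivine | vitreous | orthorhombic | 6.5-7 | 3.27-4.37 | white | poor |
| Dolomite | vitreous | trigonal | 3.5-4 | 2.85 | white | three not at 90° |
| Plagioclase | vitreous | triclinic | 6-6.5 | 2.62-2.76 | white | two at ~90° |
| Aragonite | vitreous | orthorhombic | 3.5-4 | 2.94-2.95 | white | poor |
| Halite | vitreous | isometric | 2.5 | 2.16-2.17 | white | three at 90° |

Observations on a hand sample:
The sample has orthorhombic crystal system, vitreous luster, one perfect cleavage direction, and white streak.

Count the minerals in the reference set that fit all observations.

Orthorhombic crystal system: only Sillimanite, Anhydrite, Barite, Olivine, Aragonite remain.
Vitreous luster: no further eliminations.
One perfect cleavage direction: Sillimanite, Barite remain.
White streak: every remaining candidate is consistent.
Consistent with every observation: Barite, Sillimanite.
That is 2 minerals.

2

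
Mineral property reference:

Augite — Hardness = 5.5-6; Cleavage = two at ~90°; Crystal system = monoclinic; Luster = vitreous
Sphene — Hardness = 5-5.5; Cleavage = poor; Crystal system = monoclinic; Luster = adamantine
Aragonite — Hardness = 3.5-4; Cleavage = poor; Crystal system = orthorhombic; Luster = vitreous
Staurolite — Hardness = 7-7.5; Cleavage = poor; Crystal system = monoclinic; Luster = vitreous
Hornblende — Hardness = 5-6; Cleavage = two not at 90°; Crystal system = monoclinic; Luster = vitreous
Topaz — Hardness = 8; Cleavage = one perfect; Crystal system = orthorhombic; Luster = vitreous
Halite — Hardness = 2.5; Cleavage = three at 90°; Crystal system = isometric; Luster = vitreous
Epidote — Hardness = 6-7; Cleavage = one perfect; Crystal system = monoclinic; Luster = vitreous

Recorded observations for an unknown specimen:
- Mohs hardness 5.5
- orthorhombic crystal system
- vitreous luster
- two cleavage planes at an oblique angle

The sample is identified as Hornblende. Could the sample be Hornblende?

No

Mohs hardness 5.5 — fits Hornblende (hardness 5-6).
Orthorhombic crystal system — Hornblende has monoclinic system; which does not match.
Vitreous luster — fits Hornblende (vitreous luster).
Two cleavage planes at an oblique angle — fits Hornblende (cleavage two not at 90°).
Hornblende is excluded by the crystal system.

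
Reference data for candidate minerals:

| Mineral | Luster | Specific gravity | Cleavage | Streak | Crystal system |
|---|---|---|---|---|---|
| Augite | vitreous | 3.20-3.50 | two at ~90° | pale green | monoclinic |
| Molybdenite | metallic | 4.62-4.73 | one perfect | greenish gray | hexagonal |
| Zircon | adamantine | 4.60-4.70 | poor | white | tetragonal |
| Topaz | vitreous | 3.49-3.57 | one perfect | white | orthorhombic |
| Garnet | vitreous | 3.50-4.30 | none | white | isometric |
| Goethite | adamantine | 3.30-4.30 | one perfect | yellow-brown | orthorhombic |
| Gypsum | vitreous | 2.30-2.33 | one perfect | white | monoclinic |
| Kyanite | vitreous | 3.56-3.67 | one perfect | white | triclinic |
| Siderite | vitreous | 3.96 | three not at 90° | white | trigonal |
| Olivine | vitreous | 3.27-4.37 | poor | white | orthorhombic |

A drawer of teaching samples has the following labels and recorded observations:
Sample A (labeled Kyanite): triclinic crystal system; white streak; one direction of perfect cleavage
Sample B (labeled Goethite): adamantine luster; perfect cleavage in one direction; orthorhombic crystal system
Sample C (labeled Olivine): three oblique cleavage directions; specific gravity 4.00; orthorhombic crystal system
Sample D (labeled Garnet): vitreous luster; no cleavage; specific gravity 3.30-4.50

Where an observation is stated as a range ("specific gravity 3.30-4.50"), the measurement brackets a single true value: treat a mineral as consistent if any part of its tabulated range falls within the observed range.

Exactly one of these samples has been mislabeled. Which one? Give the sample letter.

Sample A: every observation is compatible with the reference values for Kyanite.
Sample B: every observation is compatible with the reference values for Goethite.
Sample C: three oblique cleavage directions is outside the reference for Olivine (cleavage poor) — mislabeled.
Sample D: every observation is compatible with the reference values for Garnet.
Only sample C is inconsistent with its label.

C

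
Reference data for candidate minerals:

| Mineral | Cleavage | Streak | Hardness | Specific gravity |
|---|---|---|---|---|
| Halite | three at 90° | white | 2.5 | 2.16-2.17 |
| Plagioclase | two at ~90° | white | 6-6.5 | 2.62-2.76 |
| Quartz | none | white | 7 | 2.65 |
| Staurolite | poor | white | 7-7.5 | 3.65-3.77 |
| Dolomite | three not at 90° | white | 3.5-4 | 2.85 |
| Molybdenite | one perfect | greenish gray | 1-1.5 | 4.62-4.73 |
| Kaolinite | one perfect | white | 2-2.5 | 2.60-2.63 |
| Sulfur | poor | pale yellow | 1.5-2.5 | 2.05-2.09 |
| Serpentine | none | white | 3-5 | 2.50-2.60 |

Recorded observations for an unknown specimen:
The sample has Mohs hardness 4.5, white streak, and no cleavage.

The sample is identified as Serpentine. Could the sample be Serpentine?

Mohs hardness 4.5 — is consistent with Serpentine (hardness 3-5).
White streak — is consistent with Serpentine (white streak).
No cleavage — is consistent with Serpentine (cleavage none).
Every observed property is compatible with the reference values for Serpentine.

Yes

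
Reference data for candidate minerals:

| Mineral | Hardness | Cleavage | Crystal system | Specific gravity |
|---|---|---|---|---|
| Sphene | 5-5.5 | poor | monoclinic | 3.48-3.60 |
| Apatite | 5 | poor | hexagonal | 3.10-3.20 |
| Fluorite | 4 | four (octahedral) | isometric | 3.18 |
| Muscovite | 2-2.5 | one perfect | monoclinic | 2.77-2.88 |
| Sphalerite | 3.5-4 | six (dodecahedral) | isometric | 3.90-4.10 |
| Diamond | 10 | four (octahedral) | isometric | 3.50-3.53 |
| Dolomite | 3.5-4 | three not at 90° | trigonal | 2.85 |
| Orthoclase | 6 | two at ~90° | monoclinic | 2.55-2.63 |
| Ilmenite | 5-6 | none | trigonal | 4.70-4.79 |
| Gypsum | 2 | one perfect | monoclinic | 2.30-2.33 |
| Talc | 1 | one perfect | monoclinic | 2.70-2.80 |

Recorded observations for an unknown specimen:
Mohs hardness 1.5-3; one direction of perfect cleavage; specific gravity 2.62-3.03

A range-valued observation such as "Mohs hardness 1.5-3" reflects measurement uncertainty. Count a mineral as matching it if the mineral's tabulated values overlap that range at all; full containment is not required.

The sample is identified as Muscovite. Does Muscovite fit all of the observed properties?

Mohs hardness 1.5-3 — agrees with Muscovite (hardness 2-2.5).
One direction of perfect cleavage — agrees with Muscovite (cleavage one perfect).
Specific gravity 2.62-3.03 — agrees with Muscovite (SG 2.77-2.88).
Nothing contradicts Muscovite.

Consistent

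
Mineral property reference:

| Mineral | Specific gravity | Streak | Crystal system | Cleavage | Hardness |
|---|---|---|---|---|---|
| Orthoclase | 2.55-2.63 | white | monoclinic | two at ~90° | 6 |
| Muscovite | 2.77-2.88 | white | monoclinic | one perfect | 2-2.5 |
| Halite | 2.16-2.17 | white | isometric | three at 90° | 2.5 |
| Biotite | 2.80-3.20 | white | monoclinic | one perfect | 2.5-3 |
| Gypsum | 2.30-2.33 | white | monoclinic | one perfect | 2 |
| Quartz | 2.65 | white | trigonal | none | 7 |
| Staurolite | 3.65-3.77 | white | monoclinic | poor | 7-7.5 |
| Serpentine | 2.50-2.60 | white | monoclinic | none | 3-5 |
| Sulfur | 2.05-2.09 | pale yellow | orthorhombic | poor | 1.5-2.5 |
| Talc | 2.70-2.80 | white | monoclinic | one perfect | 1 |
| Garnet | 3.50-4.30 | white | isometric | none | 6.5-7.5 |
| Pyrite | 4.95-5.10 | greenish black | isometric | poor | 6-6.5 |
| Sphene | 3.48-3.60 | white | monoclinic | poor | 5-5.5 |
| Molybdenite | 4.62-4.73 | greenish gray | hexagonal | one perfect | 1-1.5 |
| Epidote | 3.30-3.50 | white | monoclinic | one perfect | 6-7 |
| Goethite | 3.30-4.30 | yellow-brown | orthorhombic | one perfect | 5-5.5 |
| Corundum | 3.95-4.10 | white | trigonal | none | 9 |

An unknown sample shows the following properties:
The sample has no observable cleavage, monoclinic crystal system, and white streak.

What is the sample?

No observable cleavage: Quartz, Serpentine, Garnet, Corundum remain.
Monoclinic crystal system: leaves Serpentine.
White streak: all remaining candidates fit.
Only Serpentine satisfies all observations.

Serpentine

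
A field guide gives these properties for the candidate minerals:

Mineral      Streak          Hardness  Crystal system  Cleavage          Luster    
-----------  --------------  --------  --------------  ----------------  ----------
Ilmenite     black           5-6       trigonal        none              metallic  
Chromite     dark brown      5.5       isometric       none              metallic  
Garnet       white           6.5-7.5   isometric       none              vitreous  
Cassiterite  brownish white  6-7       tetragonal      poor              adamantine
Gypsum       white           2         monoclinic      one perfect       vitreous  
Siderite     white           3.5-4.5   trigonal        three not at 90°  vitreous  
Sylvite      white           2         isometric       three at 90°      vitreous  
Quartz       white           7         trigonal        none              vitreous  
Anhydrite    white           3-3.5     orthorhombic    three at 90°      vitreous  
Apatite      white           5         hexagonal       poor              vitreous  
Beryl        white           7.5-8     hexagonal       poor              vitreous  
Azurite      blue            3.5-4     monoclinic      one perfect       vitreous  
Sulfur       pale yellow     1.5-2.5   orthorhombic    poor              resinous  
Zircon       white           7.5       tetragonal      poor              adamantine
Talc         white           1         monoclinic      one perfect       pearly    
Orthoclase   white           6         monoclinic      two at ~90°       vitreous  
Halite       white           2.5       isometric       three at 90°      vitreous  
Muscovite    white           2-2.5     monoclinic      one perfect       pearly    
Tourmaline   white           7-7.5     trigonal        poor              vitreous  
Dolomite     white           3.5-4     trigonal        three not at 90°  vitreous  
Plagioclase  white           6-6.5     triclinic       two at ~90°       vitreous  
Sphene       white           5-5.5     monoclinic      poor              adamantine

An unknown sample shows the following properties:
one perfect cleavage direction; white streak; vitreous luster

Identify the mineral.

One perfect cleavage direction — only Gypsum, Azurite, Talc, Muscovite remain.
White streak rules out Azurite.
Vitreous luster — leaves Gypsum.
Gypsum is the sole remaining match.

Gypsum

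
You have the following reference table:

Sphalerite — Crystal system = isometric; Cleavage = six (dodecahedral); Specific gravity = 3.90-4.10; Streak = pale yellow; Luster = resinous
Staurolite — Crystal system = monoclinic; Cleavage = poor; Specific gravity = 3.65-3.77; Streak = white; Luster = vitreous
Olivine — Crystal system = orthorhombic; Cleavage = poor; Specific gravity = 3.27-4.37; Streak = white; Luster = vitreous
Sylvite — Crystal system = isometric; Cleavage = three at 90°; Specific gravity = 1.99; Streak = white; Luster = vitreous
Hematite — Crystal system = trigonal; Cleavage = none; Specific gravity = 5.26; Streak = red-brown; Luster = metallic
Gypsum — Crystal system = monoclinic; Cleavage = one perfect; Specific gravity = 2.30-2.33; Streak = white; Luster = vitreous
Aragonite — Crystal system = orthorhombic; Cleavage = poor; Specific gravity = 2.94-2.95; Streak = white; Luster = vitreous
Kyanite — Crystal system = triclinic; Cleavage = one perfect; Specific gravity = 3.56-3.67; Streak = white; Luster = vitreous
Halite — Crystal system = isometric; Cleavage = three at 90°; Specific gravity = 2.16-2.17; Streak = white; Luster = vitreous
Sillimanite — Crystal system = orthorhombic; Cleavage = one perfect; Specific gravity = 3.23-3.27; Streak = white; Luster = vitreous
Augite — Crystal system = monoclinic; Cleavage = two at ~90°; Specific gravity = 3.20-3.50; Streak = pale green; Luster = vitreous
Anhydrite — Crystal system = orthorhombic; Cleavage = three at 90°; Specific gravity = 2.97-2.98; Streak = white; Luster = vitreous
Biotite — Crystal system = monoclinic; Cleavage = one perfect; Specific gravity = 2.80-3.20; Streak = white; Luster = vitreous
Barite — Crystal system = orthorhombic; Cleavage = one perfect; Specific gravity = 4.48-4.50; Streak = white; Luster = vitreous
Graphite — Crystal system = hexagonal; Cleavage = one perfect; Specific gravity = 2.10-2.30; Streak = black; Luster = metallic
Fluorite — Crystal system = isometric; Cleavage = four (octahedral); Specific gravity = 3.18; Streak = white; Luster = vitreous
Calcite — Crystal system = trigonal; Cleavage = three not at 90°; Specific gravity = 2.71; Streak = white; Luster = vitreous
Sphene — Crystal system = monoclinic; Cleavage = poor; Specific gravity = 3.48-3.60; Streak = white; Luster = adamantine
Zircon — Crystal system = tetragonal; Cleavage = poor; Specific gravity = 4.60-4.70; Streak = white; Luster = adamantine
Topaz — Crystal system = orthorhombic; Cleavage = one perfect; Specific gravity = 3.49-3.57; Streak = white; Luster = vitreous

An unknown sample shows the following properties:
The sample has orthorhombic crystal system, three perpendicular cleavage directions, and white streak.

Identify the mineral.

Anhydrite

Orthorhombic crystal system — Olivine, Aragonite, Sillimanite, Anhydrite, Barite, Topaz remain.
Three perpendicular cleavage directions — Anhydrite remains.
White streak — consistent with all remaining minerals.
The only mineral consistent with every observation is Anhydrite.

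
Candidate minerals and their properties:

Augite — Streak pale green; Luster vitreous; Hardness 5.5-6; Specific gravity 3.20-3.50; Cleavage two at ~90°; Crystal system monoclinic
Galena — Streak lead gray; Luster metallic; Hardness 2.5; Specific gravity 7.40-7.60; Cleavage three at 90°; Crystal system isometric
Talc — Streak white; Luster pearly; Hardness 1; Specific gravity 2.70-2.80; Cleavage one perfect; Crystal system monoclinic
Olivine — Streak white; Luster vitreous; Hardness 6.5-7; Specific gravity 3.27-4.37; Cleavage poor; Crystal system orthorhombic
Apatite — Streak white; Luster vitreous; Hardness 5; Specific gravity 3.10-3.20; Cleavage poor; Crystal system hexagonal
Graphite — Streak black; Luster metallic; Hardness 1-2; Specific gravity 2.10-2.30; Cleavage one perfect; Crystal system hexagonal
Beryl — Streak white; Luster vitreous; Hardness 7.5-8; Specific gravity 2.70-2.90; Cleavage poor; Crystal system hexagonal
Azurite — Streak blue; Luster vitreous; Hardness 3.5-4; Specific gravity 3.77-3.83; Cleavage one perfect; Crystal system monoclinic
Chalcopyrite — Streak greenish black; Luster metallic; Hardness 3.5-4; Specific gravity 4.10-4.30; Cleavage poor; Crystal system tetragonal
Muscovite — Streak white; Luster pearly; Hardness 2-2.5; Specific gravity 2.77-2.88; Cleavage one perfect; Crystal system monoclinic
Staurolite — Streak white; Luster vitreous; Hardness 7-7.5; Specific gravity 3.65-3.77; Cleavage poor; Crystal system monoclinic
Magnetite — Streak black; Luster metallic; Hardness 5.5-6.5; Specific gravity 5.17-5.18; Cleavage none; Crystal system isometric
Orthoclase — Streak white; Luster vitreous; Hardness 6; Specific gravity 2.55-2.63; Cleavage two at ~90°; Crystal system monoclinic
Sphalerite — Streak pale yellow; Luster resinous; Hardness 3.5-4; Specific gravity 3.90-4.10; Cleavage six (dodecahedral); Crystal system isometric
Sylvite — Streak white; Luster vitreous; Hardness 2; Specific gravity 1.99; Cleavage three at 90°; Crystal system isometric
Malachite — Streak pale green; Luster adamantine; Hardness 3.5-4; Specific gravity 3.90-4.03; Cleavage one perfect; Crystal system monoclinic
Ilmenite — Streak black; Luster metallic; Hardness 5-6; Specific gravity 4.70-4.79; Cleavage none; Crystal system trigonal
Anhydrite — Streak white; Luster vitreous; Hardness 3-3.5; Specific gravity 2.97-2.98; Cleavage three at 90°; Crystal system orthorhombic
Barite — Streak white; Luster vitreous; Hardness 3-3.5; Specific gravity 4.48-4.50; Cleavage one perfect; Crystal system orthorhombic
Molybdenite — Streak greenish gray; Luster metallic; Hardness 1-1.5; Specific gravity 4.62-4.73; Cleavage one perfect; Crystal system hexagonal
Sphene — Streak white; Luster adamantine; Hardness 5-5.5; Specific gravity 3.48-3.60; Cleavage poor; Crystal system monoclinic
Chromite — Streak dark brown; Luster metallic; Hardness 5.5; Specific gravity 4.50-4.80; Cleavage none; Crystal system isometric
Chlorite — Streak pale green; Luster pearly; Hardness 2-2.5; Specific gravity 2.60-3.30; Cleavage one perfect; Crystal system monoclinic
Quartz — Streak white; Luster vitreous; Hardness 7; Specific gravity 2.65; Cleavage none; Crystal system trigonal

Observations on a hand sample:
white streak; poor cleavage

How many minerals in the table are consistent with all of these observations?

5

White streak: only Talc, Olivine, Apatite, Beryl, Muscovite, Staurolite, Orthoclase, Sylvite, Anhydrite, Barite, Sphene, Quartz remain.
Poor cleavage: narrows the field to Olivine, Apatite, Beryl, Staurolite, Sphene.
Consistent with every observation: Apatite, Beryl, Olivine, Sphene, Staurolite.
That is 5 minerals.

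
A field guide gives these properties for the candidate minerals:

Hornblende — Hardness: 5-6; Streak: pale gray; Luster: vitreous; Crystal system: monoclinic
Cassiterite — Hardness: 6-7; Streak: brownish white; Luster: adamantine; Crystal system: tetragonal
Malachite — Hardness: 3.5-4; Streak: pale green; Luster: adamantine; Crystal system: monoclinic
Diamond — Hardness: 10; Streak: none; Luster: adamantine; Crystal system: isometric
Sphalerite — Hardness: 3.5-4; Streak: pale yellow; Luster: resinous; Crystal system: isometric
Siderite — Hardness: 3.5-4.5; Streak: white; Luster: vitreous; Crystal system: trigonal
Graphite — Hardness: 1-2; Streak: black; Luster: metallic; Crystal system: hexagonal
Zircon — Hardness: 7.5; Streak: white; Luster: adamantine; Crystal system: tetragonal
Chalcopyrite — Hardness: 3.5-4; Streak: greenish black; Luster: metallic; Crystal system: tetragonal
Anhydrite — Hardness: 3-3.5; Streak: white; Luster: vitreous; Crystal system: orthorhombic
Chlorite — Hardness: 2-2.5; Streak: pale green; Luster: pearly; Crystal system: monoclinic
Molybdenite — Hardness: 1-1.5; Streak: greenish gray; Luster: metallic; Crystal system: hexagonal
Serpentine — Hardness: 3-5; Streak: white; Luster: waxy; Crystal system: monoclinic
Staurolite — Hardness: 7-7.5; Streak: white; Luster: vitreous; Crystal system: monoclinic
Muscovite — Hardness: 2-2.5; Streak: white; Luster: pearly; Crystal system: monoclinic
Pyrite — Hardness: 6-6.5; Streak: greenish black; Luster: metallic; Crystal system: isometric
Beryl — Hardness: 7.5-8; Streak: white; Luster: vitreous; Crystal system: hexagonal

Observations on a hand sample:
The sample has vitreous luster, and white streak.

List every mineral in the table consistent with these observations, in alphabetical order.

Vitreous luster: only Hornblende, Siderite, Anhydrite, Staurolite, Beryl remain.
White streak is inconsistent with Hornblende.
Consistent with every observation: Anhydrite, Beryl, Siderite, Staurolite.

Anhydrite, Beryl, Siderite, Staurolite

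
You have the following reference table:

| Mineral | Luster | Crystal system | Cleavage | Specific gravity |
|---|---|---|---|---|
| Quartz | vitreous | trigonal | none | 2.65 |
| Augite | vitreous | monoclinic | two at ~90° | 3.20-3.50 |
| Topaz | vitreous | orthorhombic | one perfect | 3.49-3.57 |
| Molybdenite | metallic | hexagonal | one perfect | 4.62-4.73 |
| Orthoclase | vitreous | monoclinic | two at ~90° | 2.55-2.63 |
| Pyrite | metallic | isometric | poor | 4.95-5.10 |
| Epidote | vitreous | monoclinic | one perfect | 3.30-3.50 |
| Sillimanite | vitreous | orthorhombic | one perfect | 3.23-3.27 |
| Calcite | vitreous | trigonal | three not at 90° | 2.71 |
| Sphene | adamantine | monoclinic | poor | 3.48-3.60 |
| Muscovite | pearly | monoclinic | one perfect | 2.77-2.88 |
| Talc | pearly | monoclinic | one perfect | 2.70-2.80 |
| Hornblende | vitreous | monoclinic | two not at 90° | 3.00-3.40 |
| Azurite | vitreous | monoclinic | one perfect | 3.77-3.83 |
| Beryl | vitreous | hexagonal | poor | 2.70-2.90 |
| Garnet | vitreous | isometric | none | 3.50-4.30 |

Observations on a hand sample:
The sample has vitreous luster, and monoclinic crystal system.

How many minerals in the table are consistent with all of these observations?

Vitreous luster is inconsistent with Molybdenite, Pyrite, Sphene, Muscovite, Talc.
Monoclinic crystal system: Augite, Orthoclase, Epidote, Hornblende, Azurite remain.
Consistent with every observation: Augite, Azurite, Epidote, Hornblende, Orthoclase.
That is 5 minerals.

5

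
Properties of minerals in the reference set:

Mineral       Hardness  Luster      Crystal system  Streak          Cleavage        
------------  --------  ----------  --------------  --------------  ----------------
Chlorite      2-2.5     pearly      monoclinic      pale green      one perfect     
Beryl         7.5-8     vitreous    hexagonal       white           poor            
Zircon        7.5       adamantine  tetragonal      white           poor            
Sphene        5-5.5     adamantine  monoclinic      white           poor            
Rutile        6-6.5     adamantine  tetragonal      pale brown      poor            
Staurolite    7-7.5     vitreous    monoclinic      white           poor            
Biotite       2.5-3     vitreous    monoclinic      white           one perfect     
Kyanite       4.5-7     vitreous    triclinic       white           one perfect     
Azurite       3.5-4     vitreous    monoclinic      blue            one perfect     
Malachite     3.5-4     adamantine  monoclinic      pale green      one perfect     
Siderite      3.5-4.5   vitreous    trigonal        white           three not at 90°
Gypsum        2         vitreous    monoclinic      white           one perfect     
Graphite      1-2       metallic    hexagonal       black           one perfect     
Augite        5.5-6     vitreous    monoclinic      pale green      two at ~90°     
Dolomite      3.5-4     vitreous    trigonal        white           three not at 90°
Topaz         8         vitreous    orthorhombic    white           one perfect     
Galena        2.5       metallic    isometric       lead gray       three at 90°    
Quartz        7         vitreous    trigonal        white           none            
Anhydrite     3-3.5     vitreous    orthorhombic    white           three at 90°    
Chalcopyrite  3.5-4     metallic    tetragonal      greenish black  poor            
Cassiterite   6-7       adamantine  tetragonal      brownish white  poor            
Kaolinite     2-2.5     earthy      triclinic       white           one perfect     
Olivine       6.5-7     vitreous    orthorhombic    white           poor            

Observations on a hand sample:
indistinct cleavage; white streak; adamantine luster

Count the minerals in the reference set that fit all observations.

2

Indistinct cleavage — leaves Beryl, Zircon, Sphene, Rutile, Staurolite, Chalcopyrite, Cassiterite, Olivine.
White streak rules out Rutile, Chalcopyrite, Cassiterite.
Adamantine luster — leaves Zircon, Sphene.
Remaining candidates: Sphene, Zircon.
That is 2 minerals.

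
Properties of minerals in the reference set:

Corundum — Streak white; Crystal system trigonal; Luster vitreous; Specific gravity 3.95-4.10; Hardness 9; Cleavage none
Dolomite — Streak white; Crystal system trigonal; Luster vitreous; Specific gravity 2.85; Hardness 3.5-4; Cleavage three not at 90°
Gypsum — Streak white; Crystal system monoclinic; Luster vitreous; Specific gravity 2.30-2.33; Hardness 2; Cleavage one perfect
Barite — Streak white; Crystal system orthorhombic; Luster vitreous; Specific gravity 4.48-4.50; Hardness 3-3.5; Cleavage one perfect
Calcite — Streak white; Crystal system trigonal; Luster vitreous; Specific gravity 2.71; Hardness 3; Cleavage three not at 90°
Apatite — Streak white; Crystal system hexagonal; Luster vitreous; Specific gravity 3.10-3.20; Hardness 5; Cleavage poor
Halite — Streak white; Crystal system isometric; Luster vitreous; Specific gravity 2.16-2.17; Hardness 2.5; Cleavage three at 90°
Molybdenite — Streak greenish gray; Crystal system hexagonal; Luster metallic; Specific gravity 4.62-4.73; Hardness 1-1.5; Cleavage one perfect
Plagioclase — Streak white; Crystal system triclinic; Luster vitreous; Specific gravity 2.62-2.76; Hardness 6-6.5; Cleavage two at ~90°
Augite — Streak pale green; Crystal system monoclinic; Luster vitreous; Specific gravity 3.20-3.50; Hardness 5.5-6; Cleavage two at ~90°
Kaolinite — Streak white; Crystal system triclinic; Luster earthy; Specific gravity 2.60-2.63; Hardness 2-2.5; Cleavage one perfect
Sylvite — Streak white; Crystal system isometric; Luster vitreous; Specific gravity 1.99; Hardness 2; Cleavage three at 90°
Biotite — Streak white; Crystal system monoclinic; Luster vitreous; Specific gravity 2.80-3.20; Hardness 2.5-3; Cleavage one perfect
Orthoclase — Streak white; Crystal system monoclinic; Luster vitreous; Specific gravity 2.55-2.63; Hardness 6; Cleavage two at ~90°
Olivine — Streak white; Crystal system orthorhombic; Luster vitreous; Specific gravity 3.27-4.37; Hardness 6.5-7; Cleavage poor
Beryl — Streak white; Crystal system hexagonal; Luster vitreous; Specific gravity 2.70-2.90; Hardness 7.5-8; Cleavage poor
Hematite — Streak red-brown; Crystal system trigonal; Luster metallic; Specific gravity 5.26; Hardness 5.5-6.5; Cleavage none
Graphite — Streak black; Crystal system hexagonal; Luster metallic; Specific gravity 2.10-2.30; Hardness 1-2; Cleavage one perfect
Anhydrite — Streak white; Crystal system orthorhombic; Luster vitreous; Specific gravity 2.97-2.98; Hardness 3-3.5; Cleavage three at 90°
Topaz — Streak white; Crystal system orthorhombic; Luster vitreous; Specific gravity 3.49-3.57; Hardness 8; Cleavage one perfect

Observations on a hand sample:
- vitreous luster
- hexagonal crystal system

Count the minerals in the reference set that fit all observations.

2

Vitreous luster excludes Molybdenite, Kaolinite, Hematite, Graphite.
Hexagonal crystal system — Apatite, Beryl remain.
The minerals that satisfy all observations are Apatite, Beryl.
That is 2 minerals.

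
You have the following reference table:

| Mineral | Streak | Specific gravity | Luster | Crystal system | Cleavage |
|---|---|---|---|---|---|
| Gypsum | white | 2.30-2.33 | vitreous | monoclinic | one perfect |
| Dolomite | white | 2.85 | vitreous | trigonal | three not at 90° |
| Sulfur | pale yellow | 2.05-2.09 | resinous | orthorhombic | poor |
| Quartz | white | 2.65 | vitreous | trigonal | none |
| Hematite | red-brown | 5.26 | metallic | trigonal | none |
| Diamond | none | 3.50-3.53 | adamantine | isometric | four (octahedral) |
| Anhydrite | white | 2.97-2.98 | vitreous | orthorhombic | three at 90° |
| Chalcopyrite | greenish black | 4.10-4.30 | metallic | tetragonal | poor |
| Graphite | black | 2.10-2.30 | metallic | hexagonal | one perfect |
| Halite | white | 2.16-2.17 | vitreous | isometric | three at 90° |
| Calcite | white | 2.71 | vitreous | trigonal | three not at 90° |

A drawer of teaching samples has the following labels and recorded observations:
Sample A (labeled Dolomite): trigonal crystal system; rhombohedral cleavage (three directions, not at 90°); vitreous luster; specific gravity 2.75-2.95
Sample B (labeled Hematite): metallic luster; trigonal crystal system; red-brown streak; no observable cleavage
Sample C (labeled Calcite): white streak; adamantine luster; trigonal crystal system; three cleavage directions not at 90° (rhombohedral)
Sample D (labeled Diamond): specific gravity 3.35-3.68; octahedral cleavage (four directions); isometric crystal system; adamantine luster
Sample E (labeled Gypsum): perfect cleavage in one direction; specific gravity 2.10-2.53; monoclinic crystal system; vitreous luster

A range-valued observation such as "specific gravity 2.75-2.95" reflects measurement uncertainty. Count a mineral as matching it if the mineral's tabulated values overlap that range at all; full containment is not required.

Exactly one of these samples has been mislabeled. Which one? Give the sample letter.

Sample A: observations are consistent with Dolomite.
Sample B: observations are consistent with Hematite.
Sample C: Calcite has vitreous luster, but the record shows adamantine luster — this label is wrong.
Sample D: observations are consistent with Diamond.
Sample E: observations are consistent with Gypsum.
The mislabeled specimen is C.

C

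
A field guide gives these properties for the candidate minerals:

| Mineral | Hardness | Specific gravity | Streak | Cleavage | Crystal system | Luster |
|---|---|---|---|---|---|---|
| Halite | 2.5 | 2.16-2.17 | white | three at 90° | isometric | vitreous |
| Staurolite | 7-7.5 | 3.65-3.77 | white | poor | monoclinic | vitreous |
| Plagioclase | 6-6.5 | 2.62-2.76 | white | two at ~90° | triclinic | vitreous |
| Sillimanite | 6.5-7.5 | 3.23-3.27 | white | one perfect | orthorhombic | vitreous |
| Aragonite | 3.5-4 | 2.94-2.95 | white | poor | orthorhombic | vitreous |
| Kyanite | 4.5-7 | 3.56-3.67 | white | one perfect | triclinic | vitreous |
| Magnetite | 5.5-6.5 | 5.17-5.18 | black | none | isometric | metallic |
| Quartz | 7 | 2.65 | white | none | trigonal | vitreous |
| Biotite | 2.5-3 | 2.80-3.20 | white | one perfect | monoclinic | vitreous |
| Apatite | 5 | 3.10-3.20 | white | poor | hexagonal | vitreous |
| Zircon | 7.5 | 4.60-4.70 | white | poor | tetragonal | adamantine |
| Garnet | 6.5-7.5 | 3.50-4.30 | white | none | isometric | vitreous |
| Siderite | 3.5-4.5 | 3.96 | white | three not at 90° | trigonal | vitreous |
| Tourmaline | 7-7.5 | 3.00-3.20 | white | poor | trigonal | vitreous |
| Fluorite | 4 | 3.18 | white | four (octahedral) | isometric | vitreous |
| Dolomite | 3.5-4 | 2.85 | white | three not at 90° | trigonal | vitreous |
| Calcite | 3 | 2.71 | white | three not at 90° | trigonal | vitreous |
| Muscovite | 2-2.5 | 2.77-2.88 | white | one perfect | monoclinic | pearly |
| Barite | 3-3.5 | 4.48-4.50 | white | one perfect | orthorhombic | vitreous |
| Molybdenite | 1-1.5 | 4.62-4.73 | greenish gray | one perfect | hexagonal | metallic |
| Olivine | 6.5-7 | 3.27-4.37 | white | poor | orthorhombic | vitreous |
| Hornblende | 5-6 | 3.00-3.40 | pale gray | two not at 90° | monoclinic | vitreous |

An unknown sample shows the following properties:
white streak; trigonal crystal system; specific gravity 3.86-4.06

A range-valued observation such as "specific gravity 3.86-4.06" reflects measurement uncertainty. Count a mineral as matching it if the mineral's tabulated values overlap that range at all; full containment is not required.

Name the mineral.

Siderite

White streak rules out Magnetite, Molybdenite, Hornblende.
Trigonal crystal system: narrows the field to Quartz, Siderite, Tourmaline, Dolomite, Calcite.
Specific gravity 3.86-4.06: leaves Siderite.
Only Siderite satisfies all observations.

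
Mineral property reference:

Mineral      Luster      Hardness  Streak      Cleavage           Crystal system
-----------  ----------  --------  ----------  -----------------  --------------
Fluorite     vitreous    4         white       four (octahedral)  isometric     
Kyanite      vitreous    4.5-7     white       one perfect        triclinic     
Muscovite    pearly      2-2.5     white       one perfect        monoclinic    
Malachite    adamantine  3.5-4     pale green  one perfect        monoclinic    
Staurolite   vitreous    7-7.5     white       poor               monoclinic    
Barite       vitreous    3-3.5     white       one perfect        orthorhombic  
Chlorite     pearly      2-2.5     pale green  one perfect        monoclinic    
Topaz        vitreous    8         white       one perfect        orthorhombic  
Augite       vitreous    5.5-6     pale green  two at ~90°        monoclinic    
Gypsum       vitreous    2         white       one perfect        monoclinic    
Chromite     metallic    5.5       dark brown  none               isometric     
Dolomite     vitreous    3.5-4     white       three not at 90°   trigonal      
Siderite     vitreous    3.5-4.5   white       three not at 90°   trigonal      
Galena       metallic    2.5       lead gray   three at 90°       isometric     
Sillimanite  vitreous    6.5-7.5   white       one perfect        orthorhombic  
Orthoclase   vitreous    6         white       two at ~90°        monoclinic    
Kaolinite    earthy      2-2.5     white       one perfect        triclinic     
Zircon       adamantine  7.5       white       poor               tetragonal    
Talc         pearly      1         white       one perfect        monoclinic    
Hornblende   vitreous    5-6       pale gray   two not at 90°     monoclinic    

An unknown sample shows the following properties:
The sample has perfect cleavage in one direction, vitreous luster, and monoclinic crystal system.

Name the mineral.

Gypsum

Perfect cleavage in one direction — narrows the field to Kyanite, Muscovite, Malachite, Barite, Chlorite, Topaz, Gypsum, Sillimanite, Kaolinite, Talc.
Vitreous luster excludes Muscovite, Malachite, Chlorite, Kaolinite, Talc.
Monoclinic crystal system — leaves Gypsum.
Gypsum is the sole remaining match.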